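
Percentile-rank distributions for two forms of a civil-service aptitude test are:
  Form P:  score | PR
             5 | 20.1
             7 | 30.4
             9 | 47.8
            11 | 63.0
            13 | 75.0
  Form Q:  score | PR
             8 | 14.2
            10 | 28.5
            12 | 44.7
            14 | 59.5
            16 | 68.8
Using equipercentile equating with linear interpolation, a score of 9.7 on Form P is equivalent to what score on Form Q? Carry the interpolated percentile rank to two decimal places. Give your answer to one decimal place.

13.1

PR of 9.7 on Form P: 47.8 + (9.7 − 9)/(11 − 9) × (63.0 − 47.8) = 53.12
On Form Q, PR 53.12 falls between score 12 (PR 44.7) and 14 (PR 59.5).
Interpolate: 12 + (53.12 − 44.7)/(59.5 − 44.7) × (14 − 12) = 13.1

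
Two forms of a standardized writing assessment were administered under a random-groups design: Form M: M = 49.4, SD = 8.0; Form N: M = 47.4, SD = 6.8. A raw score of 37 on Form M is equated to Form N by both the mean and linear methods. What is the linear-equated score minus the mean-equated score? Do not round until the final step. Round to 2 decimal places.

Mean-equated: 37 + (47.4 − 49.4) = 35.00
Linear-equated: (6.8/8.0)(37 − 49.4) + 47.4 = 36.860
Difference = 36.860 − 35.00 = 1.86

1.86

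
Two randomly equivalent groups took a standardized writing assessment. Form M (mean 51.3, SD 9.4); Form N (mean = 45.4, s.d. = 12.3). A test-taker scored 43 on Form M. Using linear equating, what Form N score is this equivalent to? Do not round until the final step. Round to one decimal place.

Linear equating: y = (SD_Y/SD_X)(x − M_X) + M_Y
y = (12.3/9.4)(43 − 51.3) + 45.4
y = 1.308511 × -8.3 + 45.4 = -10.8606 + 45.4 = 34.5

34.5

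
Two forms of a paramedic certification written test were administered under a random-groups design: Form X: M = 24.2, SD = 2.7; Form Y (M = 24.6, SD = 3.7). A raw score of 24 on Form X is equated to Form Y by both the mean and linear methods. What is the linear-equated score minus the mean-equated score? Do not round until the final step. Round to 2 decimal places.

Mean-equated: 24 + (24.6 − 24.2) = 24.40
Linear-equated: (3.7/2.7)(24 − 24.2) + 24.6 = 24.326
Difference = 24.326 − 24.40 = -0.07

-0.07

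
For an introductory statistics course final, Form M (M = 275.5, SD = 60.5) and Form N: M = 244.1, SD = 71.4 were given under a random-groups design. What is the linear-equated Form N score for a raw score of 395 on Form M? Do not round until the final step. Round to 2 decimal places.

Linear equating: y = (SD_Y/SD_X)(x − M_X) + M_Y
y = (71.4/60.5)(395 − 275.5) + 244.1
y = 1.180165 × 119.5 + 244.1 = 141.0298 + 244.1 = 385.13

385.13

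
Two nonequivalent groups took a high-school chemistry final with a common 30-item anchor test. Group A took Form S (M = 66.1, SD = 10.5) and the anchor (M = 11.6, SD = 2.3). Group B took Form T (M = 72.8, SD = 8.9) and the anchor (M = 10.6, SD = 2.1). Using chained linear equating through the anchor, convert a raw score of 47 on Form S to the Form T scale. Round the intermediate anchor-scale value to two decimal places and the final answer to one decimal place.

Form S → anchor (Group A): v = (2.3/10.5)(47 − 66.1) + 11.6 = 7.42
anchor → Form T (Group B): y = (8.9/2.1)(7.42 − 10.6) + 72.8 = 59.3

59.3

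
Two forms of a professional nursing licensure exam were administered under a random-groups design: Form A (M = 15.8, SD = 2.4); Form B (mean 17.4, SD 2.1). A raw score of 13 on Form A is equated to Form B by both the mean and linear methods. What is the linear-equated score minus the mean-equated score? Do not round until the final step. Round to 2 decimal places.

Mean-equated: 13 + (17.4 − 15.8) = 14.60
Linear-equated: (2.1/2.4)(13 − 15.8) + 17.4 = 14.950
Difference = 14.950 − 14.60 = 0.35

0.35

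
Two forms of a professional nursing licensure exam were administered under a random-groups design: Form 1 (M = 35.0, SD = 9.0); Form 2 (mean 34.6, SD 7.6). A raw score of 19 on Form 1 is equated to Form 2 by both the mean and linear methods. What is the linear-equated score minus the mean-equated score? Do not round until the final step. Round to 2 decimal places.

Mean-equated: 19 + (34.6 − 35.0) = 18.60
Linear-equated: (7.6/9.0)(19 − 35.0) + 34.6 = 21.089
Difference = 21.089 − 18.60 = 2.49

2.49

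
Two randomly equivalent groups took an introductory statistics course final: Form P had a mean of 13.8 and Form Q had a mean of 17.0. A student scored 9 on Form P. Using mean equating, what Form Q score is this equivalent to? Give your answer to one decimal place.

12.2

Mean equating: y = x + (M_Y − M_X) = 9 + (17.0 − 13.8) = 12.2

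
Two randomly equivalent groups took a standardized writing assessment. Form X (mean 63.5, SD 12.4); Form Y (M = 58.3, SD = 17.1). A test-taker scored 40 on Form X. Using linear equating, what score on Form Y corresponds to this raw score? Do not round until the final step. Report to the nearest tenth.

25.9

Linear equating: y = (SD_Y/SD_X)(x − M_X) + M_Y
y = (17.1/12.4)(40 − 63.5) + 58.3
y = 1.379032 × -23.5 + 58.3 = -32.4073 + 58.3 = 25.9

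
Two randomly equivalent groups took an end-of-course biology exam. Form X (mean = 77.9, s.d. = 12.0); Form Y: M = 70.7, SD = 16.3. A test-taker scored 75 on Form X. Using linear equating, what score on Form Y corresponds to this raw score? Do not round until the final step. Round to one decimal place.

66.8

Linear equating: y = (SD_Y/SD_X)(x − M_X) + M_Y
y = (16.3/12.0)(75 − 77.9) + 70.7
y = 1.358333 × -2.9 + 70.7 = -3.9392 + 70.7 = 66.8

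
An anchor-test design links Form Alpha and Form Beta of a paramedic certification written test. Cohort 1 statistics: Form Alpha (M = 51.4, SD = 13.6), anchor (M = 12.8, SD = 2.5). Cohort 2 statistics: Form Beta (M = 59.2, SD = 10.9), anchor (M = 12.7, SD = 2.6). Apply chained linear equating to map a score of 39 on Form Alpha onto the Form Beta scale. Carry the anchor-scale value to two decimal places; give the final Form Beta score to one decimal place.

50.1

Form Alpha → anchor (Cohort 1): v = (2.5/13.6)(39 − 51.4) + 12.8 = 10.52
anchor → Form Beta (Cohort 2): y = (10.9/2.6)(10.52 − 12.7) + 59.2 = 50.1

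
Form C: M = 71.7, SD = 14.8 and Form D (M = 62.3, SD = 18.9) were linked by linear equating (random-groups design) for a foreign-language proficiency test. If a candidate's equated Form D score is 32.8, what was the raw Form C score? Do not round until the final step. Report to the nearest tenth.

48.6

Invert y = (SD_Y/SD_X)(x − M_X) + M_Y:
x = (SD_X/SD_Y)(y − M_Y) + M_X = (14.8/18.9)(32.8 − 62.3) + 71.7
x = 0.783069 × -29.500 + 71.7 = 48.6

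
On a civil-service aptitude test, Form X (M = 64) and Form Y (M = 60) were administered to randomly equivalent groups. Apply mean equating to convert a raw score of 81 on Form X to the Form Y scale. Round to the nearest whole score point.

Mean equating: y = x + (M_Y − M_X) = 81 + (60 − 64) = 77

77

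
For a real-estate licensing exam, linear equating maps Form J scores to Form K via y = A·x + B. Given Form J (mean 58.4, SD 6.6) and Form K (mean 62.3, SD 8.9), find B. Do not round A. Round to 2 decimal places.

A = SD_Y / SD_X = 8.9 / 6.6 = 1.348485
B = M_Y − A·M_X = 62.3 − 1.348485 × 58.4 = -16.45

-16.45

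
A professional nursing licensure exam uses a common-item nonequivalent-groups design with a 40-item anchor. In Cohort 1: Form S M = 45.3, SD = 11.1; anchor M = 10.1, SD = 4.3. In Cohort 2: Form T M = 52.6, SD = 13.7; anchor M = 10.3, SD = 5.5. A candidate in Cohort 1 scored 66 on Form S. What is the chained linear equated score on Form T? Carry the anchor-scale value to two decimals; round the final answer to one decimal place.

Form S → anchor (Cohort 1): v = (4.3/11.1)(66 − 45.3) + 10.1 = 18.12
anchor → Form T (Cohort 2): y = (13.7/5.5)(18.12 − 10.3) + 52.6 = 72.1

72.1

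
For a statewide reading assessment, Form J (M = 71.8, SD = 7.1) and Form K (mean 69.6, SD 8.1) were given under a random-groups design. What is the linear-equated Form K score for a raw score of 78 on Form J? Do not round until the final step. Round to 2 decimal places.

Linear equating: y = (SD_Y/SD_X)(x − M_X) + M_Y
y = (8.1/7.1)(78 − 71.8) + 69.6
y = 1.140845 × 6.2 + 69.6 = 7.0732 + 69.6 = 76.67

76.67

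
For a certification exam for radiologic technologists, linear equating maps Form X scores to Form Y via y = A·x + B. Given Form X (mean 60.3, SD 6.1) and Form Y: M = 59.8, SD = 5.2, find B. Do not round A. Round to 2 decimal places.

8.40

A = SD_Y / SD_X = 5.2 / 6.1 = 0.852459
B = M_Y − A·M_X = 59.8 − 0.852459 × 60.3 = 8.40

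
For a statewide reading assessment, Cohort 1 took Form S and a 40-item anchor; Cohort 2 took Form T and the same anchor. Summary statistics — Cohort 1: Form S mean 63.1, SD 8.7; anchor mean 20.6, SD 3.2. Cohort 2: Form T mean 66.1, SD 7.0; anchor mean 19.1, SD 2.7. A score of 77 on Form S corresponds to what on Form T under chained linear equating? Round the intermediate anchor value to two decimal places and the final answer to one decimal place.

Form S → anchor (Cohort 1): v = (3.2/8.7)(77 − 63.1) + 20.6 = 25.71
anchor → Form T (Cohort 2): y = (7.0/2.7)(25.71 − 19.1) + 66.1 = 83.2

83.2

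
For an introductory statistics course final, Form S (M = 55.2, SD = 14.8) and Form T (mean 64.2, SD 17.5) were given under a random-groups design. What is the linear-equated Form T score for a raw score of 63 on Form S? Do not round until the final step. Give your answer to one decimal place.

73.4

Linear equating: y = (SD_Y/SD_X)(x − M_X) + M_Y
y = (17.5/14.8)(63 − 55.2) + 64.2
y = 1.182432 × 7.8 + 64.2 = 9.2230 + 64.2 = 73.4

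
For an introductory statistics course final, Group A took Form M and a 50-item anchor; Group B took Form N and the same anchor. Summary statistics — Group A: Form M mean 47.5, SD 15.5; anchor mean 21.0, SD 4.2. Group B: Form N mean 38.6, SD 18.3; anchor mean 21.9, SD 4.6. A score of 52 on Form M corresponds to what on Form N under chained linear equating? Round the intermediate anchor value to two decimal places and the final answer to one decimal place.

39.9

Form M → anchor (Group A): v = (4.2/15.5)(52 − 47.5) + 21.0 = 22.22
anchor → Form N (Group B): y = (18.3/4.6)(22.22 − 21.9) + 38.6 = 39.9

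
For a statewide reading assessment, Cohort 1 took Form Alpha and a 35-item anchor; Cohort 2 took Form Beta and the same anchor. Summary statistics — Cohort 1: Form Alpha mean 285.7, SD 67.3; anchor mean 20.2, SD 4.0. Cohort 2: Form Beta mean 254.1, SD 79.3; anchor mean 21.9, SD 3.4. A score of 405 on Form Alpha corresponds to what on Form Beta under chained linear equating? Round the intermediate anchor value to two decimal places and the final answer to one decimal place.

Form Alpha → anchor (Cohort 1): v = (4.0/67.3)(405 − 285.7) + 20.2 = 27.29
anchor → Form Beta (Cohort 2): y = (79.3/3.4)(27.29 − 21.9) + 254.1 = 379.8

379.8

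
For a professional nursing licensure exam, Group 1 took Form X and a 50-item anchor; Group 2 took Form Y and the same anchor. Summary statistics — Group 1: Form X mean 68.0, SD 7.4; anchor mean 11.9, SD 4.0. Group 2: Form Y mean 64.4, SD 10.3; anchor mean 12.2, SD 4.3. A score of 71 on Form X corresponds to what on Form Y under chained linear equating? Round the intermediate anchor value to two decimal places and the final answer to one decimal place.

67.6

Form X → anchor (Group 1): v = (4.0/7.4)(71 − 68.0) + 11.9 = 13.52
anchor → Form Y (Group 2): y = (10.3/4.3)(13.52 − 12.2) + 64.4 = 67.6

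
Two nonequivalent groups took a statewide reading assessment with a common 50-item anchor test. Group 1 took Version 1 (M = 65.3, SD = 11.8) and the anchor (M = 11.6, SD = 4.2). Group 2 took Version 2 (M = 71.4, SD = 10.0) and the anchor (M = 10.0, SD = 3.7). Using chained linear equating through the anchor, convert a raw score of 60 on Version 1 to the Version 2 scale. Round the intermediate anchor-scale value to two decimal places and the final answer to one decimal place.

70.6

Version 1 → anchor (Group 1): v = (4.2/11.8)(60 − 65.3) + 11.6 = 9.71
anchor → Version 2 (Group 2): y = (10.0/3.7)(9.71 − 10.0) + 71.4 = 70.6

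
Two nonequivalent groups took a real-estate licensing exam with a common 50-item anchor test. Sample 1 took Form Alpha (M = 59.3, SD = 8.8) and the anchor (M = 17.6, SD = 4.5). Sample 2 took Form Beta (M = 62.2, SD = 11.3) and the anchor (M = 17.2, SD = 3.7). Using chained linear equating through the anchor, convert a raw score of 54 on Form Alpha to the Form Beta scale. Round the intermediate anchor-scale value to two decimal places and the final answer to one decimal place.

55.1

Form Alpha → anchor (Sample 1): v = (4.5/8.8)(54 − 59.3) + 17.6 = 14.89
anchor → Form Beta (Sample 2): y = (11.3/3.7)(14.89 − 17.2) + 62.2 = 55.1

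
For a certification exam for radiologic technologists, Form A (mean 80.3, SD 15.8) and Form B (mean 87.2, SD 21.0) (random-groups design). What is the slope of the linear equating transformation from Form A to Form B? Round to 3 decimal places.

1.329

A = SD_Y / SD_X = 21.0 / 15.8 = 1.329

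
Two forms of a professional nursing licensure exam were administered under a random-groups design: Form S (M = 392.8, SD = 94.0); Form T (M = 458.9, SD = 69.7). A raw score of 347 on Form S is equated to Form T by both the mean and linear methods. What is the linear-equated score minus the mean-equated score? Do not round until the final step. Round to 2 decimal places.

Mean-equated: 347 + (458.9 − 392.8) = 413.10
Linear-equated: (69.7/94.0)(347 − 392.8) + 458.9 = 424.940
Difference = 424.940 − 413.10 = 11.84

11.84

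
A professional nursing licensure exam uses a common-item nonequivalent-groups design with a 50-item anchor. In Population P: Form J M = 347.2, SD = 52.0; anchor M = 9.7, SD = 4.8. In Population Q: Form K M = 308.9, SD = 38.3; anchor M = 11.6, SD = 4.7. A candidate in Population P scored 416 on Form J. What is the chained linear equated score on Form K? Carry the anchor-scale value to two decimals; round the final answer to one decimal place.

Form J → anchor (Population P): v = (4.8/52.0)(416 − 347.2) + 9.7 = 16.05
anchor → Form K (Population Q): y = (38.3/4.7)(16.05 − 11.6) + 308.9 = 345.2

345.2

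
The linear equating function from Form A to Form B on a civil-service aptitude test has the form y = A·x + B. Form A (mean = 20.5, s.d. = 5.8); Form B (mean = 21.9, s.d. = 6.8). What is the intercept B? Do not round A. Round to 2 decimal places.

A = SD_Y / SD_X = 6.8 / 5.8 = 1.172414
B = M_Y − A·M_X = 21.9 − 1.172414 × 20.5 = -2.13

-2.13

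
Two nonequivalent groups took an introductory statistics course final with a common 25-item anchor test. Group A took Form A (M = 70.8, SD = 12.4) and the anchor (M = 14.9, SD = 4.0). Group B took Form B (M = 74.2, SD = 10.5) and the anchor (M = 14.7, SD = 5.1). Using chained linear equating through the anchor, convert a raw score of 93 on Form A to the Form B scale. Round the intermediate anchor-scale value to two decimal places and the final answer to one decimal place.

Form A → anchor (Group A): v = (4.0/12.4)(93 − 70.8) + 14.9 = 22.06
anchor → Form B (Group B): y = (10.5/5.1)(22.06 − 14.7) + 74.2 = 89.4

89.4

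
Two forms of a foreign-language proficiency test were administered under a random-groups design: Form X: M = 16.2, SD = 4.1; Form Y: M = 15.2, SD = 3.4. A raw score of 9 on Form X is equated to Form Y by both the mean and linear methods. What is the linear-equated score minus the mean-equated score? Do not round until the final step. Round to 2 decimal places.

1.23

Mean-equated: 9 + (15.2 − 16.2) = 8.00
Linear-equated: (3.4/4.1)(9 − 16.2) + 15.2 = 9.229
Difference = 9.229 − 8.00 = 1.23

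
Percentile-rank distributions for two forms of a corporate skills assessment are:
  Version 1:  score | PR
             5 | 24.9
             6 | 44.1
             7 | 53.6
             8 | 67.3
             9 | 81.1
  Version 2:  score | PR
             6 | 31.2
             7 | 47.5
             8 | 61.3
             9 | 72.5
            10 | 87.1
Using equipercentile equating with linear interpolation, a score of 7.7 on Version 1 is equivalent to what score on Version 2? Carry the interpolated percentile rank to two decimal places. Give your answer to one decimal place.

PR of 7.7 on Version 1: 53.6 + (7.7 − 7)/(8 − 7) × (67.3 − 53.6) = 63.19
On Version 2, PR 63.19 falls between score 8 (PR 61.3) and 9 (PR 72.5).
Interpolate: 8 + (63.19 − 61.3)/(72.5 − 61.3) × (9 − 8) = 8.2

8.2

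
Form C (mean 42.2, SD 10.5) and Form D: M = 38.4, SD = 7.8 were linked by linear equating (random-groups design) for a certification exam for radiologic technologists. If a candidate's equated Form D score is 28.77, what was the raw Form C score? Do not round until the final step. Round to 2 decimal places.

Invert y = (SD_Y/SD_X)(x − M_X) + M_Y:
x = (SD_X/SD_Y)(y − M_Y) + M_X = (10.5/7.8)(28.77 − 38.4) + 42.2
x = 1.346154 × -9.630 + 42.2 = 29.24

29.24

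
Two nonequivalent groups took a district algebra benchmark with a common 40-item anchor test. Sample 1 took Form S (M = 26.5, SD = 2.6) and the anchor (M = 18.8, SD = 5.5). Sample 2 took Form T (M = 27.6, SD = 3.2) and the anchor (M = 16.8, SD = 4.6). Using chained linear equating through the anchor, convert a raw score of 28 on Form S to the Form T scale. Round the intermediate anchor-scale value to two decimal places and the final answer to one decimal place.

Form S → anchor (Sample 1): v = (5.5/2.6)(28 − 26.5) + 18.8 = 21.97
anchor → Form T (Sample 2): y = (3.2/4.6)(21.97 − 16.8) + 27.6 = 31.2

31.2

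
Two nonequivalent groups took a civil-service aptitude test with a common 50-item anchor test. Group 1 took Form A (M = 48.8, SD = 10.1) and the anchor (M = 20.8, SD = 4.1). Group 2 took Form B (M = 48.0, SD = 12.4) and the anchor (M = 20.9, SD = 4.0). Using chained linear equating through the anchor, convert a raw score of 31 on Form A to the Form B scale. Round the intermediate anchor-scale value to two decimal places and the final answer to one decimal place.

Form A → anchor (Group 1): v = (4.1/10.1)(31 − 48.8) + 20.8 = 13.57
anchor → Form B (Group 2): y = (12.4/4.0)(13.57 − 20.9) + 48.0 = 25.3

25.3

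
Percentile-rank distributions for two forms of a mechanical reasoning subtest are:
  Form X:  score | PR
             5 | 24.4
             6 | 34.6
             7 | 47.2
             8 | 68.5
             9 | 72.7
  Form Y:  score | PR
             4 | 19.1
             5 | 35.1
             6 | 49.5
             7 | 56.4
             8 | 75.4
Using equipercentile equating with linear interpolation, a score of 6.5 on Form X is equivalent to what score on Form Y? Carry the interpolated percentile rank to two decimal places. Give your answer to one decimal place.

5.4

PR of 6.5 on Form X: 34.6 + (6.5 − 6)/(7 − 6) × (47.2 − 34.6) = 40.90
On Form Y, PR 40.90 falls between score 5 (PR 35.1) and 6 (PR 49.5).
Interpolate: 5 + (40.90 − 35.1)/(49.5 − 35.1) × (6 − 5) = 5.4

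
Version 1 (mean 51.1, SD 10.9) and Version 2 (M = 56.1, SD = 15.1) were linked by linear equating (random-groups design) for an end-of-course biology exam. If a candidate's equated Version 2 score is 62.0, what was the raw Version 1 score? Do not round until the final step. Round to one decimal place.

Invert y = (SD_Y/SD_X)(x − M_X) + M_Y:
x = (SD_X/SD_Y)(y − M_Y) + M_X = (10.9/15.1)(62.0 − 56.1) + 51.1
x = 0.721854 × 5.900 + 51.1 = 55.4

55.4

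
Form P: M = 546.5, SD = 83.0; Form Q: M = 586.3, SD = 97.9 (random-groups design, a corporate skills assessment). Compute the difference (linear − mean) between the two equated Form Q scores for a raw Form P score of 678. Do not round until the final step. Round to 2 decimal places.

23.61

Mean-equated: 678 + (586.3 − 546.5) = 717.80
Linear-equated: (97.9/83.0)(678 − 546.5) + 586.3 = 741.407
Difference = 741.407 − 717.80 = 23.61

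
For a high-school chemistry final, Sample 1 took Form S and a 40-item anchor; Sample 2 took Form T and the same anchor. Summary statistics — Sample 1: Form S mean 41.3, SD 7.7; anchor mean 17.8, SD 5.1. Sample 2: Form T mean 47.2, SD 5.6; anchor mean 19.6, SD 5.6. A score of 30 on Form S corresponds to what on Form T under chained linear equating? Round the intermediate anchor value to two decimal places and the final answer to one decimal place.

Form S → anchor (Sample 1): v = (5.1/7.7)(30 − 41.3) + 17.8 = 10.32
anchor → Form T (Sample 2): y = (5.6/5.6)(10.32 − 19.6) + 47.2 = 37.9

37.9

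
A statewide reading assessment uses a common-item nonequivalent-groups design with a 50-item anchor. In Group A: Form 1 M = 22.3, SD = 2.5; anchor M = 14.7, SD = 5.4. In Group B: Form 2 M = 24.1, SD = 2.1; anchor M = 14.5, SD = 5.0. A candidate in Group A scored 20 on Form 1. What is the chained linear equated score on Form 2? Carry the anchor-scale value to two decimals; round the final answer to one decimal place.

Form 1 → anchor (Group A): v = (5.4/2.5)(20 − 22.3) + 14.7 = 9.73
anchor → Form 2 (Group B): y = (2.1/5.0)(9.73 − 14.5) + 24.1 = 22.1

22.1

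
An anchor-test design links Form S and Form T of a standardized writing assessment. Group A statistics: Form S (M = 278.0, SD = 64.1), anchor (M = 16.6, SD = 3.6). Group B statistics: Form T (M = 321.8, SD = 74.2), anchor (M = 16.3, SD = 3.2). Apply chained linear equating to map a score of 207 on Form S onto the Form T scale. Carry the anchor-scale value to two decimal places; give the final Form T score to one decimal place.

236.2

Form S → anchor (Group A): v = (3.6/64.1)(207 − 278.0) + 16.6 = 12.61
anchor → Form T (Group B): y = (74.2/3.2)(12.61 − 16.3) + 321.8 = 236.2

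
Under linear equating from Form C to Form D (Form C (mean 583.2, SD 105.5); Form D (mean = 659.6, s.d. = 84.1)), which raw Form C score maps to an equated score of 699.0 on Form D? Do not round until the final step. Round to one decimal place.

Invert y = (SD_Y/SD_X)(x − M_X) + M_Y:
x = (SD_X/SD_Y)(y − M_Y) + M_X = (105.5/84.1)(699.0 − 659.6) + 583.2
x = 1.254459 × 39.400 + 583.2 = 632.6

632.6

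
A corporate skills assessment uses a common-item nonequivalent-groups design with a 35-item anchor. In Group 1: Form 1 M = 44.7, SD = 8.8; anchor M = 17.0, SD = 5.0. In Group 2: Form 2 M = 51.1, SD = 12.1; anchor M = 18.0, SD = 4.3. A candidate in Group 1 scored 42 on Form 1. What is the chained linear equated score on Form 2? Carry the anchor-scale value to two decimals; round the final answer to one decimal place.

Form 1 → anchor (Group 1): v = (5.0/8.8)(42 − 44.7) + 17.0 = 15.47
anchor → Form 2 (Group 2): y = (12.1/4.3)(15.47 − 18.0) + 51.1 = 44.0

44.0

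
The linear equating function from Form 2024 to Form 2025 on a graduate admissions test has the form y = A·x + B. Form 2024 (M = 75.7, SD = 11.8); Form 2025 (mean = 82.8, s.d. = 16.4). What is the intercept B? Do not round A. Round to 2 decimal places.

-22.41

A = SD_Y / SD_X = 16.4 / 11.8 = 1.389831
B = M_Y − A·M_X = 82.8 − 1.389831 × 75.7 = -22.41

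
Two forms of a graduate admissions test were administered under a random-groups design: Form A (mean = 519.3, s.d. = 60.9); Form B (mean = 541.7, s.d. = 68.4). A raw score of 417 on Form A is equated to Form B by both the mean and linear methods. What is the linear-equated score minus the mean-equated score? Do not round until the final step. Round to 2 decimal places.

-12.60

Mean-equated: 417 + (541.7 − 519.3) = 439.40
Linear-equated: (68.4/60.9)(417 − 519.3) + 541.7 = 426.801
Difference = 426.801 − 439.40 = -12.60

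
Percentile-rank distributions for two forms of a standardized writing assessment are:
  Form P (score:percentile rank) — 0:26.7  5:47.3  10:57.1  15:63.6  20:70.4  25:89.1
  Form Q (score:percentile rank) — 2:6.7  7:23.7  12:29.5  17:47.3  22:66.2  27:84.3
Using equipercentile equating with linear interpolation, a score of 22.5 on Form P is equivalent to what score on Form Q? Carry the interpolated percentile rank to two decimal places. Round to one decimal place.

PR of 22.5 on Form P: 70.4 + (22.5 − 20)/(25 − 20) × (89.1 − 70.4) = 79.75
On Form Q, PR 79.75 falls between score 22 (PR 66.2) and 27 (PR 84.3).
Interpolate: 22 + (79.75 − 66.2)/(84.3 − 66.2) × (27 − 22) = 25.7

25.7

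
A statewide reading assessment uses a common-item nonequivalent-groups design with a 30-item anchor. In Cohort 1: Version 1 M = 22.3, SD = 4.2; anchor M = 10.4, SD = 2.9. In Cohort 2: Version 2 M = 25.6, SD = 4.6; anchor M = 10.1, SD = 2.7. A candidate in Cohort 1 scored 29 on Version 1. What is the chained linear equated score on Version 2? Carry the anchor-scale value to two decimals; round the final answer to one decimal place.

Version 1 → anchor (Cohort 1): v = (2.9/4.2)(29 − 22.3) + 10.4 = 15.03
anchor → Version 2 (Cohort 2): y = (4.6/2.7)(15.03 − 10.1) + 25.6 = 34.0

34.0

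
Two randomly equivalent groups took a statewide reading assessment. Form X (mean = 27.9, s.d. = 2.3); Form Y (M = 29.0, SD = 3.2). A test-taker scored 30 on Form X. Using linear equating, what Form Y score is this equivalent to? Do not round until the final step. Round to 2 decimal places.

Linear equating: y = (SD_Y/SD_X)(x − M_X) + M_Y
y = (3.2/2.3)(30 − 27.9) + 29.0
y = 1.391304 × 2.1 + 29.0 = 2.9217 + 29.0 = 31.92

31.92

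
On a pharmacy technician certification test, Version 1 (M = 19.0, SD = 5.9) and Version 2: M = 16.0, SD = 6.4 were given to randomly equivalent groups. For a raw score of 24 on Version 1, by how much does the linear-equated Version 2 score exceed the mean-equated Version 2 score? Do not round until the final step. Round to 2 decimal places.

0.42

Mean-equated: 24 + (16.0 − 19.0) = 21.00
Linear-equated: (6.4/5.9)(24 − 19.0) + 16.0 = 21.424
Difference = 21.424 − 21.00 = 0.42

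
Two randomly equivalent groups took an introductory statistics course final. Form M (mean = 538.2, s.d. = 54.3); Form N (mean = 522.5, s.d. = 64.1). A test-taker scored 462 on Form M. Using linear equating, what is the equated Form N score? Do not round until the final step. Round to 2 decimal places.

432.55

Linear equating: y = (SD_Y/SD_X)(x − M_X) + M_Y
y = (64.1/54.3)(462 − 538.2) + 522.5
y = 1.180479 × -76.2 + 522.5 = -89.9525 + 522.5 = 432.55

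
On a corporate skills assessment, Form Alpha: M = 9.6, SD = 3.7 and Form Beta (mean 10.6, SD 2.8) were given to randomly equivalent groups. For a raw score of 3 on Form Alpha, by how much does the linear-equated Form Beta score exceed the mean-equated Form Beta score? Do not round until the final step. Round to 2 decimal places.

1.61

Mean-equated: 3 + (10.6 − 9.6) = 4.00
Linear-equated: (2.8/3.7)(3 − 9.6) + 10.6 = 5.605
Difference = 5.605 − 4.00 = 1.61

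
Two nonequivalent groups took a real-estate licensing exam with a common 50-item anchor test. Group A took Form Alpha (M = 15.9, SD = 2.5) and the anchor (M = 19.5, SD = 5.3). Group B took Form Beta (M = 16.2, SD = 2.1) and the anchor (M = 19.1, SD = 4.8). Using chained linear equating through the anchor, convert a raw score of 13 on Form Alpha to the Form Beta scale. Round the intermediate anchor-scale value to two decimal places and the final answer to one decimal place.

13.7

Form Alpha → anchor (Group A): v = (5.3/2.5)(13 − 15.9) + 19.5 = 13.35
anchor → Form Beta (Group B): y = (2.1/4.8)(13.35 − 19.1) + 16.2 = 13.7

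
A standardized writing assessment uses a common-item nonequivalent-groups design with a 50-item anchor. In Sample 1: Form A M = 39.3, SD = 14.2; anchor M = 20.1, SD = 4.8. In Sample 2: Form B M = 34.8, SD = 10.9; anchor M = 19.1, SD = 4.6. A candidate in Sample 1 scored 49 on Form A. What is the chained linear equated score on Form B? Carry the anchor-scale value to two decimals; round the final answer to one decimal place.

Form A → anchor (Sample 1): v = (4.8/14.2)(49 − 39.3) + 20.1 = 23.38
anchor → Form B (Sample 2): y = (10.9/4.6)(23.38 − 19.1) + 34.8 = 44.9

44.9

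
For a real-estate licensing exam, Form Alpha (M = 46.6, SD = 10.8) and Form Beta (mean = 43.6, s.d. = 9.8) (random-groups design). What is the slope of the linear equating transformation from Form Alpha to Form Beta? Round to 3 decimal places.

0.907

A = SD_Y / SD_X = 9.8 / 10.8 = 0.907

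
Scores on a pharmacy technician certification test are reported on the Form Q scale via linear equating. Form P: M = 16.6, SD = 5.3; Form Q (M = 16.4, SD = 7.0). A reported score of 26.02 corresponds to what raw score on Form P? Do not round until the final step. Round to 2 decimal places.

23.88

Invert y = (SD_Y/SD_X)(x − M_X) + M_Y:
x = (SD_X/SD_Y)(y − M_Y) + M_X = (5.3/7.0)(26.02 − 16.4) + 16.6
x = 0.757143 × 9.620 + 16.6 = 23.88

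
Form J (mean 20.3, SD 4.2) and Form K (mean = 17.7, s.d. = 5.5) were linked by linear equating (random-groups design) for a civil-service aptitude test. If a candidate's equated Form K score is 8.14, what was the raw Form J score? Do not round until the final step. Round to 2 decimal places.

Invert y = (SD_Y/SD_X)(x − M_X) + M_Y:
x = (SD_X/SD_Y)(y − M_Y) + M_X = (4.2/5.5)(8.14 − 17.7) + 20.3
x = 0.763636 × -9.560 + 20.3 = 13.00

13.00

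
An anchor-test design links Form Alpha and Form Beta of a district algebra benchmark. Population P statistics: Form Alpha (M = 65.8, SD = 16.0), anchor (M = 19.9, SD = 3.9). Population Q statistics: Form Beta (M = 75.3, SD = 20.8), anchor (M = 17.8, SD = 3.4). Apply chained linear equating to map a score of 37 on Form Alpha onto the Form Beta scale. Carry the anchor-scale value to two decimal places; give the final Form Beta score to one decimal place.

45.2

Form Alpha → anchor (Population P): v = (3.9/16.0)(37 − 65.8) + 19.9 = 12.88
anchor → Form Beta (Population Q): y = (20.8/3.4)(12.88 − 17.8) + 75.3 = 45.2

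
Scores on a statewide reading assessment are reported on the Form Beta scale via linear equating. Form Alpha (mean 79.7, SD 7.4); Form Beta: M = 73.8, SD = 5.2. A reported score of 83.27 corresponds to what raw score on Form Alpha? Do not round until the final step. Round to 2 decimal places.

93.18

Invert y = (SD_Y/SD_X)(x − M_X) + M_Y:
x = (SD_X/SD_Y)(y − M_Y) + M_X = (7.4/5.2)(83.27 − 73.8) + 79.7
x = 1.423077 × 9.470 + 79.7 = 93.18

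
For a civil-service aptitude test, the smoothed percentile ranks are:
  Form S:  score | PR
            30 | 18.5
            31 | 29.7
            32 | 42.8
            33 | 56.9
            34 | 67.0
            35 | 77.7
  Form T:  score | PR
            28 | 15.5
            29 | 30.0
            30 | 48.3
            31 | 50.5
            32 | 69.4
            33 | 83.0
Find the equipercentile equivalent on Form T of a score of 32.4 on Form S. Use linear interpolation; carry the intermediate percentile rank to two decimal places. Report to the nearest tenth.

30.1

PR of 32.4 on Form S: 42.8 + (32.4 − 32)/(33 − 32) × (56.9 − 42.8) = 48.44
On Form T, PR 48.44 falls between score 30 (PR 48.3) and 31 (PR 50.5).
Interpolate: 30 + (48.44 − 48.3)/(50.5 − 48.3) × (31 − 30) = 30.1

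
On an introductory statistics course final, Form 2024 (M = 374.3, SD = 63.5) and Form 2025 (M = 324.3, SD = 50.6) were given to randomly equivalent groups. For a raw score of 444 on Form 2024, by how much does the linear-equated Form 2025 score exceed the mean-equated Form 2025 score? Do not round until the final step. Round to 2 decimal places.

-14.16

Mean-equated: 444 + (324.3 − 374.3) = 394.00
Linear-equated: (50.6/63.5)(444 − 374.3) + 324.3 = 379.840
Difference = 379.840 − 394.00 = -14.16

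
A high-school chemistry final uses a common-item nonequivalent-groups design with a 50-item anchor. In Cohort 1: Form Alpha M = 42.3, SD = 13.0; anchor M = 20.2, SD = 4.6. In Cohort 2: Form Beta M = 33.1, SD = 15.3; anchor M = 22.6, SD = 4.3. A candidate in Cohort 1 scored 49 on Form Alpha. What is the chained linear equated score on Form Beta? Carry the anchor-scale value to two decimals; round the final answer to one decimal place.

Form Alpha → anchor (Cohort 1): v = (4.6/13.0)(49 − 42.3) + 20.2 = 22.57
anchor → Form Beta (Cohort 2): y = (15.3/4.3)(22.57 − 22.6) + 33.1 = 33.0

33.0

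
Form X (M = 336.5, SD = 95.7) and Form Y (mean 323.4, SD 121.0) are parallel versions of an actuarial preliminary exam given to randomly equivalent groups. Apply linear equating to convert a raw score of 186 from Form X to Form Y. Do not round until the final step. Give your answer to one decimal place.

133.1

Linear equating: y = (SD_Y/SD_X)(x − M_X) + M_Y
y = (121.0/95.7)(186 − 336.5) + 323.4
y = 1.264368 × -150.5 + 323.4 = -190.2874 + 323.4 = 133.1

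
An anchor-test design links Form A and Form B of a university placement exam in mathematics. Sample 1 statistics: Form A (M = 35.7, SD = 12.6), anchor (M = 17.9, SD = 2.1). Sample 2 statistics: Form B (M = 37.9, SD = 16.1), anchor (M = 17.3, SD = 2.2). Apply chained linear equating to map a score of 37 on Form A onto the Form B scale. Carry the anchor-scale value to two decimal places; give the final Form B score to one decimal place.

Form A → anchor (Sample 1): v = (2.1/12.6)(37 − 35.7) + 17.9 = 18.12
anchor → Form B (Sample 2): y = (16.1/2.2)(18.12 − 17.3) + 37.9 = 43.9

43.9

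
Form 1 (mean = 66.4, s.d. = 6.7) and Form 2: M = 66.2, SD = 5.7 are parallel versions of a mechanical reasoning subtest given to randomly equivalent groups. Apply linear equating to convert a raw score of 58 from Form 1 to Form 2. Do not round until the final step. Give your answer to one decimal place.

Linear equating: y = (SD_Y/SD_X)(x − M_X) + M_Y
y = (5.7/6.7)(58 − 66.4) + 66.2
y = 0.850746 × -8.4 + 66.2 = -7.1463 + 66.2 = 59.1

59.1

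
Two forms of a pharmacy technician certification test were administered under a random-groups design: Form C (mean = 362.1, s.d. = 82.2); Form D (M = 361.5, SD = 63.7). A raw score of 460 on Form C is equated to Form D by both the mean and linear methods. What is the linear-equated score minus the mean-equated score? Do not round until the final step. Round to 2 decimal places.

-22.03

Mean-equated: 460 + (361.5 − 362.1) = 459.40
Linear-equated: (63.7/82.2)(460 − 362.1) + 361.5 = 437.367
Difference = 437.367 − 459.40 = -22.03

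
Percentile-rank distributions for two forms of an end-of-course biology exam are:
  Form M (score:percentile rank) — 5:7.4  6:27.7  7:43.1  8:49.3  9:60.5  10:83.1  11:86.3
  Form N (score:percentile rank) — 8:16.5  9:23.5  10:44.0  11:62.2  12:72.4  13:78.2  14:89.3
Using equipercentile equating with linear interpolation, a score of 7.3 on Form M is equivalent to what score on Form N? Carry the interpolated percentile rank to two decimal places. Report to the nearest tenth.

PR of 7.3 on Form M: 43.1 + (7.3 − 7)/(8 − 7) × (49.3 − 43.1) = 44.96
On Form N, PR 44.96 falls between score 10 (PR 44.0) and 11 (PR 62.2).
Interpolate: 10 + (44.96 − 44.0)/(62.2 − 44.0) × (11 − 10) = 10.1

10.1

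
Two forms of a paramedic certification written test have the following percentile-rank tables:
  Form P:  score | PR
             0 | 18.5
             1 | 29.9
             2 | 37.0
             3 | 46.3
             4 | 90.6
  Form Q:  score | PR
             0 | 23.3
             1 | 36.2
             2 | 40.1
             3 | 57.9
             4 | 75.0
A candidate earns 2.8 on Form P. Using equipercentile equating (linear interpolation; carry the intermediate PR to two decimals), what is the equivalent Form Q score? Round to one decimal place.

PR of 2.8 on Form P: 37.0 + (2.8 − 2)/(3 − 2) × (46.3 − 37.0) = 44.44
On Form Q, PR 44.44 falls between score 2 (PR 40.1) and 3 (PR 57.9).
Interpolate: 2 + (44.44 − 40.1)/(57.9 − 40.1) × (3 − 2) = 2.2

2.2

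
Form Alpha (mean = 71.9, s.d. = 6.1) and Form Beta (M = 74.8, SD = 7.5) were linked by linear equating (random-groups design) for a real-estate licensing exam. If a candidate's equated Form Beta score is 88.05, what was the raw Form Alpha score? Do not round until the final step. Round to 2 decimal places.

82.68

Invert y = (SD_Y/SD_X)(x − M_X) + M_Y:
x = (SD_X/SD_Y)(y − M_Y) + M_X = (6.1/7.5)(88.05 − 74.8) + 71.9
x = 0.813333 × 13.250 + 71.9 = 82.68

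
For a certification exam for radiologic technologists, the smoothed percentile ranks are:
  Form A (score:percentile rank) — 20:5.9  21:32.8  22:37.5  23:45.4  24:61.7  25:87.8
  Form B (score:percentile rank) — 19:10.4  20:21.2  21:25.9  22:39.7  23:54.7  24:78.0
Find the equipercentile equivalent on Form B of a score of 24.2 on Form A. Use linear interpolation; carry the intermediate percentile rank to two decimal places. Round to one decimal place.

23.5

PR of 24.2 on Form A: 61.7 + (24.2 − 24)/(25 − 24) × (87.8 − 61.7) = 66.92
On Form B, PR 66.92 falls between score 23 (PR 54.7) and 24 (PR 78.0).
Interpolate: 23 + (66.92 − 54.7)/(78.0 − 54.7) × (24 − 23) = 23.5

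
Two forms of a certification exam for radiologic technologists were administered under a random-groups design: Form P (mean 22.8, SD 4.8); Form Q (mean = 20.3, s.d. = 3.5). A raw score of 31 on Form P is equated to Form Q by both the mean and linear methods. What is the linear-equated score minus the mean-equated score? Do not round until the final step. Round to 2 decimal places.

-2.22

Mean-equated: 31 + (20.3 − 22.8) = 28.50
Linear-equated: (3.5/4.8)(31 − 22.8) + 20.3 = 26.279
Difference = 26.279 − 28.50 = -2.22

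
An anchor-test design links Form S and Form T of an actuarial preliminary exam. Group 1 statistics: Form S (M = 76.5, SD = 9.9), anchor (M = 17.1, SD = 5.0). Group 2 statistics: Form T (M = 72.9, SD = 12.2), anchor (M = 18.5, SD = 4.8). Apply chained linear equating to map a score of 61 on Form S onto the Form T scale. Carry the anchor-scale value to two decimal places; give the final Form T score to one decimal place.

49.4

Form S → anchor (Group 1): v = (5.0/9.9)(61 − 76.5) + 17.1 = 9.27
anchor → Form T (Group 2): y = (12.2/4.8)(9.27 − 18.5) + 72.9 = 49.4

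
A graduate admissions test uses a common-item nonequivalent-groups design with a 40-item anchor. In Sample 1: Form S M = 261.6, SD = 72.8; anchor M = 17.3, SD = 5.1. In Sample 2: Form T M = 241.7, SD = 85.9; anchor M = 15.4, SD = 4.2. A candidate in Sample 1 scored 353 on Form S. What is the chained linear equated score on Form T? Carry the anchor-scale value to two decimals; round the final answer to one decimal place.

411.5

Form S → anchor (Sample 1): v = (5.1/72.8)(353 − 261.6) + 17.3 = 23.70
anchor → Form T (Sample 2): y = (85.9/4.2)(23.70 − 15.4) + 241.7 = 411.5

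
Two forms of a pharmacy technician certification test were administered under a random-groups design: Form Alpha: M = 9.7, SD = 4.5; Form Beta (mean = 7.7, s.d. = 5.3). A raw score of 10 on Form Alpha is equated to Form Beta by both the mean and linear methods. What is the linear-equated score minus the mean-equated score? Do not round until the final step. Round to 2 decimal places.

0.05

Mean-equated: 10 + (7.7 − 9.7) = 8.00
Linear-equated: (5.3/4.5)(10 − 9.7) + 7.7 = 8.053
Difference = 8.053 − 8.00 = 0.05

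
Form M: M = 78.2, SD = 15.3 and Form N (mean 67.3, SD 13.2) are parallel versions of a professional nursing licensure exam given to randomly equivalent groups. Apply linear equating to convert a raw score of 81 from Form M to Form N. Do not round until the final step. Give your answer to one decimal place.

69.7

Linear equating: y = (SD_Y/SD_X)(x − M_X) + M_Y
y = (13.2/15.3)(81 − 78.2) + 67.3
y = 0.862745 × 2.8 + 67.3 = 2.4157 + 67.3 = 69.7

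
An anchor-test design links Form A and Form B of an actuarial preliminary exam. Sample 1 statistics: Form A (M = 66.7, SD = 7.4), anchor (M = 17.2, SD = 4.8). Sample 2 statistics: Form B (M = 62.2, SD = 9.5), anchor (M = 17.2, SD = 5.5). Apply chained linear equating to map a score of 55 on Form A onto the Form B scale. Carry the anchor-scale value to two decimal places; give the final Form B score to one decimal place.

Form A → anchor (Sample 1): v = (4.8/7.4)(55 − 66.7) + 17.2 = 9.61
anchor → Form B (Sample 2): y = (9.5/5.5)(9.61 − 17.2) + 62.2 = 49.1

49.1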